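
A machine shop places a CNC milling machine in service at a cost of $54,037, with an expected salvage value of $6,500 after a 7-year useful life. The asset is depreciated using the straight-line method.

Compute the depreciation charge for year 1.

Depreciable base = $54,037 − $6,500 = $47,537.
Annual expense = $47,537 / 7 = $6,791.

$6,791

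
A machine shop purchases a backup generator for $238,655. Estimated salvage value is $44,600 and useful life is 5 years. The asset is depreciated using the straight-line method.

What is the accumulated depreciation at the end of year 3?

Depreciable base = $238,655 − $44,600 = $194,055.
Annual expense = $194,055 / 5 = $38,811.
End of year 1: book value $199,844.
End of year 2: book value $161,033.
End of year 3: book value $122,222.
Accumulated through year 3 = $238,655 − $122,222 = $116,433.

$116,433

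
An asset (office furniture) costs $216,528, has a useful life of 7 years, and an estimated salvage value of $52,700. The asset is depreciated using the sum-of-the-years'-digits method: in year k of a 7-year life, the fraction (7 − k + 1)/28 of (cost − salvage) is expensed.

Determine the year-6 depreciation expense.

$11,702

Depreciable base = $216,528 − $52,700 = $163,828.
Sum of the years' digits = 7+6+5+4+3+2+1 = 28.
Year 1: $163,828 × 7/28 = $40,957. Book value $175,571.
Year 2: $163,828 × 6/28 = $35,106. Book value $140,465.
Year 3: $163,828 × 5/28 = $29,255. Book value $111,210.
Year 4: $163,828 × 4/28 = $23,404. Book value $87,806.
Year 5: $163,828 × 3/28 = $17,553. Book value $70,253.
Year 6: $163,828 × 2/28 = $11,702. Book value $58,551.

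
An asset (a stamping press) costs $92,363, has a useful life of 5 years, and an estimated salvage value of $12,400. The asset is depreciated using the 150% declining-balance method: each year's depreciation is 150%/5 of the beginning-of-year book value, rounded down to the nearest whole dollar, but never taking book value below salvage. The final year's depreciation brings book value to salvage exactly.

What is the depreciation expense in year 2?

$19,396

Depreciable base = $92,363 − $12,400 = $79,963.
Year 1: ⌊$92,363 × 150%/5⌋ = $27,708. Book value $64,655.
Year 2: ⌊$64,655 × 150%/5⌋ = $19,396. Book value $45,259.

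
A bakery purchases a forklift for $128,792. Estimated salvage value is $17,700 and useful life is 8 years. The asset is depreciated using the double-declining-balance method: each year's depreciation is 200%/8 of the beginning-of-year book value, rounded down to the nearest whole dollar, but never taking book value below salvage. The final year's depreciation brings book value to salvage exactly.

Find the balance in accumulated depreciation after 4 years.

$88,040

Depreciable base = $128,792 − $17,700 = $111,092.
Year 1: ⌊$128,792 × 200%/8⌋ = $32,198. Book value $96,594.
Year 2: ⌊$96,594 × 200%/8⌋ = $24,148. Book value $72,446.
Year 3: ⌊$72,446 × 200%/8⌋ = $18,111. Book value $54,335.
Year 4: ⌊$54,335 × 200%/8⌋ = $13,583. Book value $40,752.
Accumulated through year 4 = $128,792 − $40,752 = $88,040.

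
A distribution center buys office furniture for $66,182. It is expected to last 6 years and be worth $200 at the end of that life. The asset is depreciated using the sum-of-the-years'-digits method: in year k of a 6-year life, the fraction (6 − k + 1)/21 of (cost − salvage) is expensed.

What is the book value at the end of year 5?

$3,342

Depreciable base = $66,182 − $200 = $65,982.
Sum of the years' digits = 6+5+4+3+2+1 = 21.
Year 1: $65,982 × 6/21 = $18,852. Book value $47,330.
Year 2: $65,982 × 5/21 = $15,710. Book value $31,620.
Year 3: $65,982 × 4/21 = $12,568. Book value $19,052.
Year 4: $65,982 × 3/21 = $9,426. Book value $9,626.
Year 5: $65,982 × 2/21 = $6,284. Book value $3,342.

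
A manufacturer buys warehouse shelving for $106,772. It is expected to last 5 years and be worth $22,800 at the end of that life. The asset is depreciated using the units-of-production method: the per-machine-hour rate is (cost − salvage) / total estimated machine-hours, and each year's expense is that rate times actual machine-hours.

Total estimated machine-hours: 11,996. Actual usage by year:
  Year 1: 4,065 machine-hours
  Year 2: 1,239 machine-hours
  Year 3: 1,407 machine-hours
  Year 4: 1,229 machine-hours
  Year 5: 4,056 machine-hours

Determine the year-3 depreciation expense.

$9,849

Depreciable base = $106,772 − $22,800 = $83,972.
Rate = $83,972 / 11,996 machine-hours = $7 per machine-hour.
Year 1: 4,065 × $7 = $28,455. Book value $78,317.
Year 2: 1,239 × $7 = $8,673. Book value $69,644.
Year 3: 1,407 × $7 = $9,849. Book value $59,795.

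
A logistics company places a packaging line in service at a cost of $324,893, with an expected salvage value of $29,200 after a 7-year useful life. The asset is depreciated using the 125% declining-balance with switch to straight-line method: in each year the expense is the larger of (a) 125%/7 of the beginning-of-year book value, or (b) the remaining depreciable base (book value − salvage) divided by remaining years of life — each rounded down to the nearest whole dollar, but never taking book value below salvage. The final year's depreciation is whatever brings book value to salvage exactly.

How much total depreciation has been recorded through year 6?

Depreciable base = $324,893 − $29,200 = $295,693.
Year 1: DB = ⌊$324,893 × 125%/7⌋ = $58,016; SL = ⌊$295,693/7⌋ = $42,241 → take DB $58,016. Book value $266,877.
Year 2: DB = ⌊$266,877 × 125%/7⌋ = $47,656; SL = ⌊$237,677/6⌋ = $39,612 → take DB $47,656. Book value $219,221.
Year 3: DB = ⌊$219,221 × 125%/7⌋ = $39,146; SL = ⌊$190,021/5⌋ = $38,004 → take DB $39,146. Book value $180,075.
Year 4: DB = ⌊$180,075 × 125%/7⌋ = $32,156; SL = ⌊$150,875/4⌋ = $37,718 → take SL $37,718. Book value $142,357.
Year 5: DB = ⌊$142,357 × 125%/7⌋ = $25,420; SL = ⌊$113,157/3⌋ = $37,719 → take SL $37,719. Book value $104,638.
Year 6: DB = ⌊$104,638 × 125%/7⌋ = $18,685; SL = ⌊$75,438/2⌋ = $37,719 → take SL $37,719. Book value $66,919.
Accumulated through year 6 = $324,893 − $66,919 = $257,974.

$257,974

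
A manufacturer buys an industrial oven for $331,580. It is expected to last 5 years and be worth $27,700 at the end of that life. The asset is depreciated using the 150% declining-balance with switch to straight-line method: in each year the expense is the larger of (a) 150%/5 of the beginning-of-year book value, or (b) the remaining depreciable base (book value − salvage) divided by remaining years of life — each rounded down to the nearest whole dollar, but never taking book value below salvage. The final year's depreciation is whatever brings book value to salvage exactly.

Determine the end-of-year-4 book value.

$70,717

Depreciable base = $331,580 − $27,700 = $303,880.
Year 1: DB = ⌊$331,580 × 150%/5⌋ = $99,474; SL = ⌊$303,880/5⌋ = $60,776 → take DB $99,474. Book value $232,106.
Year 2: DB = ⌊$232,106 × 150%/5⌋ = $69,631; SL = ⌊$204,406/4⌋ = $51,101 → take DB $69,631. Book value $162,475.
Year 3: DB = ⌊$162,475 × 150%/5⌋ = $48,742; SL = ⌊$134,775/3⌋ = $44,925 → take DB $48,742. Book value $113,733.
Year 4: DB = ⌊$113,733 × 150%/5⌋ = $34,119; SL = ⌊$86,033/2⌋ = $43,016 → take SL $43,016. Book value $70,717.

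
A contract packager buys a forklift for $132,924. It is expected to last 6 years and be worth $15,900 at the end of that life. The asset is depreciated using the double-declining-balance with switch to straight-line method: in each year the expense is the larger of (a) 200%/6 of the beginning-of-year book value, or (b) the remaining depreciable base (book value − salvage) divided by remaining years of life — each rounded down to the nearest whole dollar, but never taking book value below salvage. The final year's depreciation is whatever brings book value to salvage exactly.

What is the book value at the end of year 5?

$17,506

Depreciable base = $132,924 − $15,900 = $117,024.
Year 1: DB = ⌊$132,924 × 200%/6⌋ = $44,308; SL = ⌊$117,024/6⌋ = $19,504 → take DB $44,308. Book value $88,616.
Year 2: DB = ⌊$88,616 × 200%/6⌋ = $29,538; SL = ⌊$72,716/5⌋ = $14,543 → take DB $29,538. Book value $59,078.
Year 3: DB = ⌊$59,078 × 200%/6⌋ = $19,692; SL = ⌊$43,178/4⌋ = $10,794 → take DB $19,692. Book value $39,386.
Year 4: DB = ⌊$39,386 × 200%/6⌋ = $13,128; SL = ⌊$23,486/3⌋ = $7,828 → take DB $13,128. Book value $26,258.
Year 5: DB = ⌊$26,258 × 200%/6⌋ = $8,752; SL = ⌊$10,358/2⌋ = $5,179 → take DB $8,752. Book value $17,506.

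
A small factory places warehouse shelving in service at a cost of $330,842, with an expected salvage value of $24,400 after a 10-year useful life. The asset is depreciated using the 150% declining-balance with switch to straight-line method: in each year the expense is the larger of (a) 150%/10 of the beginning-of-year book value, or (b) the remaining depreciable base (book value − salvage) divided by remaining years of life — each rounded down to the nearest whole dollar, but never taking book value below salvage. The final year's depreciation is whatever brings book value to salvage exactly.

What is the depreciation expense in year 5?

Depreciable base = $330,842 − $24,400 = $306,442.
Year 1: DB = ⌊$330,842 × 150%/10⌋ = $49,626; SL = ⌊$306,442/10⌋ = $30,644 → take DB $49,626. Book value $281,216.
Year 2: DB = ⌊$281,216 × 150%/10⌋ = $42,182; SL = ⌊$256,816/9⌋ = $28,535 → take DB $42,182. Book value $239,034.
Year 3: DB = ⌊$239,034 × 150%/10⌋ = $35,855; SL = ⌊$214,634/8⌋ = $26,829 → take DB $35,855. Book value $203,179.
Year 4: DB = ⌊$203,179 × 150%/10⌋ = $30,476; SL = ⌊$178,779/7⌋ = $25,539 → take DB $30,476. Book value $172,703.
Year 5: DB = ⌊$172,703 × 150%/10⌋ = $25,905; SL = ⌊$148,303/6⌋ = $24,717 → take DB $25,905. Book value $146,798.

$25,905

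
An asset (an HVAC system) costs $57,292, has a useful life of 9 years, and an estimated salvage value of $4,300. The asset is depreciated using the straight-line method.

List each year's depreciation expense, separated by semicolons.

$5,888; $5,888; $5,888; $5,888; $5,888; $5,888; $5,888; $5,888; $5,888

Depreciable base = $57,292 − $4,300 = $52,992.
Annual expense = $52,992 / 9 = $5,888.
End of year 1: book value $51,404.
End of year 2: book value $45,516.
End of year 3: book value $39,628.
End of year 4: book value $33,740.
End of year 5: book value $27,852.
End of year 6: book value $21,964.
End of year 7: book value $16,076.
End of year 8: book value $10,188.
End of year 9: book value $4,300.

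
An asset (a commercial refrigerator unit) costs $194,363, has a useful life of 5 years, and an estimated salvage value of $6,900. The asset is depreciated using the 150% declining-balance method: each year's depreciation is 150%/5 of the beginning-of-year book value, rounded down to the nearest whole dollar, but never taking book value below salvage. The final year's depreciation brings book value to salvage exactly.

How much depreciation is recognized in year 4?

$20,000

Depreciable base = $194,363 − $6,900 = $187,463.
Year 1: ⌊$194,363 × 150%/5⌋ = $58,308. Book value $136,055.
Year 2: ⌊$136,055 × 150%/5⌋ = $40,816. Book value $95,239.
Year 3: ⌊$95,239 × 150%/5⌋ = $28,571. Book value $66,668.
Year 4: ⌊$66,668 × 150%/5⌋ = $20,000. Book value $46,668.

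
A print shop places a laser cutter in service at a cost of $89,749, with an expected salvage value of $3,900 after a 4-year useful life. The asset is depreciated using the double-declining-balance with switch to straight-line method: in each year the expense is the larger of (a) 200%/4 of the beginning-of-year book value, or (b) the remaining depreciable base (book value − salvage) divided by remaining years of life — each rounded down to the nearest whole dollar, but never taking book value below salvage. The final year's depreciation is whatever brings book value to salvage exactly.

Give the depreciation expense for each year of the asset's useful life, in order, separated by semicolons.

Depreciable base = $89,749 − $3,900 = $85,849.
Year 1: DB = ⌊$89,749 × 200%/4⌋ = $44,874; SL = ⌊$85,849/4⌋ = $21,462 → take DB $44,874. Book value $44,875.
Year 2: DB = ⌊$44,875 × 200%/4⌋ = $22,437; SL = ⌊$40,975/3⌋ = $13,658 → take DB $22,437. Book value $22,438.
Year 3: DB = ⌊$22,438 × 200%/4⌋ = $11,219; SL = ⌊$18,538/2⌋ = $9,269 → take DB $11,219. Book value $11,219.
Year 4 (final): $11,219 − $3,900 = $7,319. Book value $3,900.

$44,874; $22,437; $11,219; $7,319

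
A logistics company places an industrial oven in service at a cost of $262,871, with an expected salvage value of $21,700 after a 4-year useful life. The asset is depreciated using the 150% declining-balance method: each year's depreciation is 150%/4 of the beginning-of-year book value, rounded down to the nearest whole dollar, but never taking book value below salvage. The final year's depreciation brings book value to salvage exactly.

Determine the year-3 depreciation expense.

Depreciable base = $262,871 − $21,700 = $241,171.
Year 1: ⌊$262,871 × 150%/4⌋ = $98,576. Book value $164,295.
Year 2: ⌊$164,295 × 150%/4⌋ = $61,610. Book value $102,685.
Year 3: ⌊$102,685 × 150%/4⌋ = $38,506. Book value $64,179.

$38,506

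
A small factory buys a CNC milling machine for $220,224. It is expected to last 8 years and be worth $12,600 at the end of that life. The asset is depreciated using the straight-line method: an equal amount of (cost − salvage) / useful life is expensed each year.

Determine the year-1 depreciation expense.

Depreciable base = $220,224 − $12,600 = $207,624.
Annual expense = $207,624 / 8 = $25,953.

$25,953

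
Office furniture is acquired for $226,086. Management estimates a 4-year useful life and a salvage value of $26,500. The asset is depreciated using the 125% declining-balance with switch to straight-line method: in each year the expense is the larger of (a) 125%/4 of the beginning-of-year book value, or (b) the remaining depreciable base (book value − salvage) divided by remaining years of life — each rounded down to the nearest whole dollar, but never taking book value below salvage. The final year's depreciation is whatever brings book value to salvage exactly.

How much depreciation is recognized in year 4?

Depreciable base = $226,086 − $26,500 = $199,586.
Year 1: DB = ⌊$226,086 × 125%/4⌋ = $70,651; SL = ⌊$199,586/4⌋ = $49,896 → take DB $70,651. Book value $155,435.
Year 2: DB = ⌊$155,435 × 125%/4⌋ = $48,573; SL = ⌊$128,935/3⌋ = $42,978 → take DB $48,573. Book value $106,862.
Year 3: DB = ⌊$106,862 × 125%/4⌋ = $33,394; SL = ⌊$80,362/2⌋ = $40,181 → take SL $40,181. Book value $66,681.
Year 4 (final): $66,681 − $26,500 = $40,181. Book value $26,500.

$40,181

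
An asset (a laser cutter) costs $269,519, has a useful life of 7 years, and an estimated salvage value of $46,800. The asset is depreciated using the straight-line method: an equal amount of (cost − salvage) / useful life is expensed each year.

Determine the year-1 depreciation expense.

$31,817

Depreciable base = $269,519 − $46,800 = $222,719.
Annual expense = $222,719 / 7 = $31,817.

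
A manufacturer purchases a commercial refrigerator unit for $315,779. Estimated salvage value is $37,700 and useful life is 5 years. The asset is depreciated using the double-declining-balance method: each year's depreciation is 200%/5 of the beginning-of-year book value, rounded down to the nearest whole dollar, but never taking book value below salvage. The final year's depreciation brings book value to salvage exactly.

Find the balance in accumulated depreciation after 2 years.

$202,098

Depreciable base = $315,779 − $37,700 = $278,079.
Year 1: ⌊$315,779 × 200%/5⌋ = $126,311. Book value $189,468.
Year 2: ⌊$189,468 × 200%/5⌋ = $75,787. Book value $113,681.
Accumulated through year 2 = $315,779 − $113,681 = $202,098.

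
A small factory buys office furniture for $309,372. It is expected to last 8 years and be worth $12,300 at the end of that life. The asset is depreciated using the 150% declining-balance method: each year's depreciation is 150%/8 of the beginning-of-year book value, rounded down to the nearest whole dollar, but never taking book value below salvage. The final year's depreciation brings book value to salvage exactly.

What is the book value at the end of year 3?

$165,941

Depreciable base = $309,372 − $12,300 = $297,072.
Year 1: ⌊$309,372 × 150%/8⌋ = $58,007. Book value $251,365.
Year 2: ⌊$251,365 × 150%/8⌋ = $47,130. Book value $204,235.
Year 3: ⌊$204,235 × 150%/8⌋ = $38,294. Book value $165,941.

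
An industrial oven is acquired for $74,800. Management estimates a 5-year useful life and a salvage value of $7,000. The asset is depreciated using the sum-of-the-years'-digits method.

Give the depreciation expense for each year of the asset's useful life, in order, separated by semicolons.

Depreciable base = $74,800 − $7,000 = $67,800.
Sum of the years' digits = 5+4+3+2+1 = 15.
Year 1: $67,800 × 5/15 = $22,600. Book value $52,200.
Year 2: $67,800 × 4/15 = $18,080. Book value $34,120.
Year 3: $67,800 × 3/15 = $13,560. Book value $20,560.
Year 4: $67,800 × 2/15 = $9,040. Book value $11,520.
Year 5: $67,800 × 1/15 = $4,520. Book value $7,000.

$22,600; $18,080; $13,560; $9,040; $4,520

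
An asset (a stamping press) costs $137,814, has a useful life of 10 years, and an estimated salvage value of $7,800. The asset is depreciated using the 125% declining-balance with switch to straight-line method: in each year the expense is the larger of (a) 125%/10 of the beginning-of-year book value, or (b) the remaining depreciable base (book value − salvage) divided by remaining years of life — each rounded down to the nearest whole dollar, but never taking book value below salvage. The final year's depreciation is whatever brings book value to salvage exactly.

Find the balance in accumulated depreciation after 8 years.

Depreciable base = $137,814 − $7,800 = $130,014.
Year 1: DB = ⌊$137,814 × 125%/10⌋ = $17,226; SL = ⌊$130,014/10⌋ = $13,001 → take DB $17,226. Book value $120,588.
Year 2: DB = ⌊$120,588 × 125%/10⌋ = $15,073; SL = ⌊$112,788/9⌋ = $12,532 → take DB $15,073. Book value $105,515.
Year 3: DB = ⌊$105,515 × 125%/10⌋ = $13,189; SL = ⌊$97,715/8⌋ = $12,214 → take DB $13,189. Book value $92,326.
Year 4: DB = ⌊$92,326 × 125%/10⌋ = $11,540; SL = ⌊$84,526/7⌋ = $12,075 → take SL $12,075. Book value $80,251.
Year 5: DB = ⌊$80,251 × 125%/10⌋ = $10,031; SL = ⌊$72,451/6⌋ = $12,075 → take SL $12,075. Book value $68,176.
Year 6: DB = ⌊$68,176 × 125%/10⌋ = $8,522; SL = ⌊$60,376/5⌋ = $12,075 → take SL $12,075. Book value $56,101.
Year 7: DB = ⌊$56,101 × 125%/10⌋ = $7,012; SL = ⌊$48,301/4⌋ = $12,075 → take SL $12,075. Book value $44,026.
Year 8: DB = ⌊$44,026 × 125%/10⌋ = $5,503; SL = ⌊$36,226/3⌋ = $12,075 → take SL $12,075. Book value $31,951.
Accumulated through year 8 = $137,814 − $31,951 = $105,863.

$105,863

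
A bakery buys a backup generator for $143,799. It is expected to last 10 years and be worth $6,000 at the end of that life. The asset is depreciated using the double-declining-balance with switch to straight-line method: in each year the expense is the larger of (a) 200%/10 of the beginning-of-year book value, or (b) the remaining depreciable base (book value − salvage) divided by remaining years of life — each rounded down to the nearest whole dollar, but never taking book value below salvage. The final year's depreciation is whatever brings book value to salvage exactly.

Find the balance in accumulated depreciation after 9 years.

$129,874

Depreciable base = $143,799 − $6,000 = $137,799.
Year 1: DB = ⌊$143,799 × 200%/10⌋ = $28,759; SL = ⌊$137,799/10⌋ = $13,779 → take DB $28,759. Book value $115,040.
Year 2: DB = ⌊$115,040 × 200%/10⌋ = $23,008; SL = ⌊$109,040/9⌋ = $12,115 → take DB $23,008. Book value $92,032.
Year 3: DB = ⌊$92,032 × 200%/10⌋ = $18,406; SL = ⌊$86,032/8⌋ = $10,754 → take DB $18,406. Book value $73,626.
Year 4: DB = ⌊$73,626 × 200%/10⌋ = $14,725; SL = ⌊$67,626/7⌋ = $9,660 → take DB $14,725. Book value $58,901.
Year 5: DB = ⌊$58,901 × 200%/10⌋ = $11,780; SL = ⌊$52,901/6⌋ = $8,816 → take DB $11,780. Book value $47,121.
Year 6: DB = ⌊$47,121 × 200%/10⌋ = $9,424; SL = ⌊$41,121/5⌋ = $8,224 → take DB $9,424. Book value $37,697.
Year 7: DB = ⌊$37,697 × 200%/10⌋ = $7,539; SL = ⌊$31,697/4⌋ = $7,924 → take SL $7,924. Book value $29,773.
Year 8: DB = ⌊$29,773 × 200%/10⌋ = $5,954; SL = ⌊$23,773/3⌋ = $7,924 → take SL $7,924. Book value $21,849.
Year 9: DB = ⌊$21,849 × 200%/10⌋ = $4,369; SL = ⌊$15,849/2⌋ = $7,924 → take SL $7,924. Book value $13,925.
Accumulated through year 9 = $143,799 − $13,925 = $129,874.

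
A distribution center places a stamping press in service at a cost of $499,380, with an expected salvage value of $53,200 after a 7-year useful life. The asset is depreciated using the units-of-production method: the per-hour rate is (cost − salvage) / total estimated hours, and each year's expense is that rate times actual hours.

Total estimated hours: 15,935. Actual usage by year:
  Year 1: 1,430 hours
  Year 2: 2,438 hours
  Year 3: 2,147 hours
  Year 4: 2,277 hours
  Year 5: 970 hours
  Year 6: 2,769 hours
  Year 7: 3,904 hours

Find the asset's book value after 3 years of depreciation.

Depreciable base = $499,380 − $53,200 = $446,180.
Rate = $446,180 / 15,935 hours = $28 per hour.
Year 1: 1,430 × $28 = $40,040. Book value $459,340.
Year 2: 2,438 × $28 = $68,264. Book value $391,076.
Year 3: 2,147 × $28 = $60,116. Book value $330,960.

$330,960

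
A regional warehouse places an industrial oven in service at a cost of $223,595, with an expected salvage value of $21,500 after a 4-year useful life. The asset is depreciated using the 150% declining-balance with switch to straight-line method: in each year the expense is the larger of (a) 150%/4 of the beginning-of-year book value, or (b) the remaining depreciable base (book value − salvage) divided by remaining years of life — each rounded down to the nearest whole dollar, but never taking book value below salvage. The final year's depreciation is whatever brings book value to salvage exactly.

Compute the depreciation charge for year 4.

$32,921

Depreciable base = $223,595 − $21,500 = $202,095.
Year 1: DB = ⌊$223,595 × 150%/4⌋ = $83,848; SL = ⌊$202,095/4⌋ = $50,523 → take DB $83,848. Book value $139,747.
Year 2: DB = ⌊$139,747 × 150%/4⌋ = $52,405; SL = ⌊$118,247/3⌋ = $39,415 → take DB $52,405. Book value $87,342.
Year 3: DB = ⌊$87,342 × 150%/4⌋ = $32,753; SL = ⌊$65,842/2⌋ = $32,921 → take SL $32,921. Book value $54,421.
Year 4 (final): $54,421 − $21,500 = $32,921. Book value $21,500.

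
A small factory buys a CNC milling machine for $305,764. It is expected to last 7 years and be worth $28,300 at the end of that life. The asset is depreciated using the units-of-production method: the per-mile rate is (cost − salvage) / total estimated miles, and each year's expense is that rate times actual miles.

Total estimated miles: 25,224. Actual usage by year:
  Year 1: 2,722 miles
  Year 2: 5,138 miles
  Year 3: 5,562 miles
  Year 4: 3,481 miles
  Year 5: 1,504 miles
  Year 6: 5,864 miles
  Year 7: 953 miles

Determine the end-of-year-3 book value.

$158,122

Depreciable base = $305,764 − $28,300 = $277,464.
Rate = $277,464 / 25,224 miles = $11 per mile.
Year 1: 2,722 × $11 = $29,942. Book value $275,822.
Year 2: 5,138 × $11 = $56,518. Book value $219,304.
Year 3: 5,562 × $11 = $61,182. Book value $158,122.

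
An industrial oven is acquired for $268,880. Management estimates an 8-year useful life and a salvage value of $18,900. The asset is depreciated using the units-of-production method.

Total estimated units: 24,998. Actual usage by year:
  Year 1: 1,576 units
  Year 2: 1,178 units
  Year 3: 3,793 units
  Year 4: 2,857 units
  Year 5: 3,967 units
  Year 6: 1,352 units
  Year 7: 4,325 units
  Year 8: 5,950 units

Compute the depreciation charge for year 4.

$28,570

Depreciable base = $268,880 − $18,900 = $249,980.
Rate = $249,980 / 24,998 units = $10 per unit.
Year 1: 1,576 × $10 = $15,760. Book value $253,120.
Year 2: 1,178 × $10 = $11,780. Book value $241,340.
Year 3: 3,793 × $10 = $37,930. Book value $203,410.
Year 4: 2,857 × $10 = $28,570. Book value $174,840.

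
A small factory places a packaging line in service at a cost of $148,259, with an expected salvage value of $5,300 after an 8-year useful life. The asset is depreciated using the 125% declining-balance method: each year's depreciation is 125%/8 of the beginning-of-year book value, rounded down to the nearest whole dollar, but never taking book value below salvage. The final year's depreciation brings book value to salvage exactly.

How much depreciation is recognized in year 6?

Depreciable base = $148,259 − $5,300 = $142,959.
Year 1: ⌊$148,259 × 125%/8⌋ = $23,165. Book value $125,094.
Year 2: ⌊$125,094 × 125%/8⌋ = $19,545. Book value $105,549.
Year 3: ⌊$105,549 × 125%/8⌋ = $16,492. Book value $89,057.
Year 4: ⌊$89,057 × 125%/8⌋ = $13,915. Book value $75,142.
Year 5: ⌊$75,142 × 125%/8⌋ = $11,740. Book value $63,402.
Year 6: ⌊$63,402 × 125%/8⌋ = $9,906. Book value $53,496.

$9,906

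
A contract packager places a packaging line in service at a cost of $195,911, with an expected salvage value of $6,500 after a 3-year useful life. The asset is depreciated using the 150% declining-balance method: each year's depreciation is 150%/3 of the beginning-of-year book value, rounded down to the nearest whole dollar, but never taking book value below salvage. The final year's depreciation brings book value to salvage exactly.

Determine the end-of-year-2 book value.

$48,978

Depreciable base = $195,911 − $6,500 = $189,411.
Year 1: ⌊$195,911 × 150%/3⌋ = $97,955. Book value $97,956.
Year 2: ⌊$97,956 × 150%/3⌋ = $48,978. Book value $48,978.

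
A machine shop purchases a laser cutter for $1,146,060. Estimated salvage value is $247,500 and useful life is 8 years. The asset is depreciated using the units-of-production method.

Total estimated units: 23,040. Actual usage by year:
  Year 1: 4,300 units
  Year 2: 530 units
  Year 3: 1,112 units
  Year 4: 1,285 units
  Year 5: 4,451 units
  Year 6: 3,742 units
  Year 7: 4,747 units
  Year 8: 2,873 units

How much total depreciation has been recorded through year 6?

$601,380

Depreciable base = $1,146,060 − $247,500 = $898,560.
Rate = $898,560 / 23,040 units = $39 per unit.
Year 1: 4,300 × $39 = $167,700. Book value $978,360.
Year 2: 530 × $39 = $20,670. Book value $957,690.
Year 3: 1,112 × $39 = $43,368. Book value $914,322.
Year 4: 1,285 × $39 = $50,115. Book value $864,207.
Year 5: 4,451 × $39 = $173,589. Book value $690,618.
Year 6: 3,742 × $39 = $145,938. Book value $544,680.
Accumulated through year 6 = $1,146,060 − $544,680 = $601,380.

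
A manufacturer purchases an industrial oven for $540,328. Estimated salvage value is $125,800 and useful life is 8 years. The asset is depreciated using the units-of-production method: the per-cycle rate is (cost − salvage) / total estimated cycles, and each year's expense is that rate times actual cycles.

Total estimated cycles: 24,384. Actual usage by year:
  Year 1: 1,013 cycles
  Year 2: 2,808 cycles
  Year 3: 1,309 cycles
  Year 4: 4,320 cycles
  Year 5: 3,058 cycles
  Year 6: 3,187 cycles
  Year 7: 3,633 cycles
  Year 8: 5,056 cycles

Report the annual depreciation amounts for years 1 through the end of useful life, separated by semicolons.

$17,221; $47,736; $22,253; $73,440; $51,986; $54,179; $61,761; $85,952

Depreciable base = $540,328 − $125,800 = $414,528.
Rate = $414,528 / 24,384 cycles = $17 per cycle.
Year 1: 1,013 × $17 = $17,221. Book value $523,107.
Year 2: 2,808 × $17 = $47,736. Book value $475,371.
Year 3: 1,309 × $17 = $22,253. Book value $453,118.
Year 4: 4,320 × $17 = $73,440. Book value $379,678.
Year 5: 3,058 × $17 = $51,986. Book value $327,692.
Year 6: 3,187 × $17 = $54,179. Book value $273,513.
Year 7: 3,633 × $17 = $61,761. Book value $211,752.
Year 8: 5,056 × $17 = $85,952. Book value $125,800.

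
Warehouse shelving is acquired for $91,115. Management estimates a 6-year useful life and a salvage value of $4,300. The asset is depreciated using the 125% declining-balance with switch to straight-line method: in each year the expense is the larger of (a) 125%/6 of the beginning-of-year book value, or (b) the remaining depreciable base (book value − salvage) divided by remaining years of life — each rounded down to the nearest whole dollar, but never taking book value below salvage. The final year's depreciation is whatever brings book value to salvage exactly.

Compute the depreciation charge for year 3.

$13,201

Depreciable base = $91,115 − $4,300 = $86,815.
Year 1: DB = ⌊$91,115 × 125%/6⌋ = $18,982; SL = ⌊$86,815/6⌋ = $14,469 → take DB $18,982. Book value $72,133.
Year 2: DB = ⌊$72,133 × 125%/6⌋ = $15,027; SL = ⌊$67,833/5⌋ = $13,566 → take DB $15,027. Book value $57,106.
Year 3: DB = ⌊$57,106 × 125%/6⌋ = $11,897; SL = ⌊$52,806/4⌋ = $13,201 → take SL $13,201. Book value $43,905.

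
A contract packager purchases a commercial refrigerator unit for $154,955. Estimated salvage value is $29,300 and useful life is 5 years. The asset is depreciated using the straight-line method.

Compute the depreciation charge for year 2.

$25,131

Depreciable base = $154,955 − $29,300 = $125,655.
Annual expense = $125,655 / 5 = $25,131.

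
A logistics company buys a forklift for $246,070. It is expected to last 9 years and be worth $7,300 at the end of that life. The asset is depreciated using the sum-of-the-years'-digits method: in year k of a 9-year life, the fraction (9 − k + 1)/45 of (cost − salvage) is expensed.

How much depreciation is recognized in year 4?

Depreciable base = $246,070 − $7,300 = $238,770.
Sum of the years' digits = 9+8+7+6+5+4+3+2+1 = 45.
Year 1: $238,770 × 9/45 = $47,754. Book value $198,316.
Year 2: $238,770 × 8/45 = $42,448. Book value $155,868.
Year 3: $238,770 × 7/45 = $37,142. Book value $118,726.
Year 4: $238,770 × 6/45 = $31,836. Book value $86,890.

$31,836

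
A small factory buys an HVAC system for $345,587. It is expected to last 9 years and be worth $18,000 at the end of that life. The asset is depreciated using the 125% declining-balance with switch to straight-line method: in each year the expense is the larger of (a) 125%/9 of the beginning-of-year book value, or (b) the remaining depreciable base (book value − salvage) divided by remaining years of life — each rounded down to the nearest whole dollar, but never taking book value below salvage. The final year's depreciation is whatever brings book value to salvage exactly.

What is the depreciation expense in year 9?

$33,778

Depreciable base = $345,587 − $18,000 = $327,587.
Year 1: DB = ⌊$345,587 × 125%/9⌋ = $47,998; SL = ⌊$327,587/9⌋ = $36,398 → take DB $47,998. Book value $297,589.
Year 2: DB = ⌊$297,589 × 125%/9⌋ = $41,331; SL = ⌊$279,589/8⌋ = $34,948 → take DB $41,331. Book value $256,258.
Year 3: DB = ⌊$256,258 × 125%/9⌋ = $35,591; SL = ⌊$238,258/7⌋ = $34,036 → take DB $35,591. Book value $220,667.
Year 4: DB = ⌊$220,667 × 125%/9⌋ = $30,648; SL = ⌊$202,667/6⌋ = $33,777 → take SL $33,777. Book value $186,890.
Year 5: DB = ⌊$186,890 × 125%/9⌋ = $25,956; SL = ⌊$168,890/5⌋ = $33,778 → take SL $33,778. Book value $153,112.
Year 6: DB = ⌊$153,112 × 125%/9⌋ = $21,265; SL = ⌊$135,112/4⌋ = $33,778 → take SL $33,778. Book value $119,334.
Year 7: DB = ⌊$119,334 × 125%/9⌋ = $16,574; SL = ⌊$101,334/3⌋ = $33,778 → take SL $33,778. Book value $85,556.
Year 8: DB = ⌊$85,556 × 125%/9⌋ = $11,882; SL = ⌊$67,556/2⌋ = $33,778 → take SL $33,778. Book value $51,778.
Year 9 (final): $51,778 − $18,000 = $33,778. Book value $18,000.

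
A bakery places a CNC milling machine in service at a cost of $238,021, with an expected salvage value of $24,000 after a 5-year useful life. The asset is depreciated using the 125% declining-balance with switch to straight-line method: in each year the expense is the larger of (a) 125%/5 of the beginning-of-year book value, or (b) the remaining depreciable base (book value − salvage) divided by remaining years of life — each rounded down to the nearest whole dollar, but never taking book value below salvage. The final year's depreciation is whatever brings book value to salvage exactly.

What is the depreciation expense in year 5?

$36,629

Depreciable base = $238,021 − $24,000 = $214,021.
Year 1: DB = ⌊$238,021 × 125%/5⌋ = $59,505; SL = ⌊$214,021/5⌋ = $42,804 → take DB $59,505. Book value $178,516.
Year 2: DB = ⌊$178,516 × 125%/5⌋ = $44,629; SL = ⌊$154,516/4⌋ = $38,629 → take DB $44,629. Book value $133,887.
Year 3: DB = ⌊$133,887 × 125%/5⌋ = $33,471; SL = ⌊$109,887/3⌋ = $36,629 → take SL $36,629. Book value $97,258.
Year 4: DB = ⌊$97,258 × 125%/5⌋ = $24,314; SL = ⌊$73,258/2⌋ = $36,629 → take SL $36,629. Book value $60,629.
Year 5 (final): $60,629 − $24,000 = $36,629. Book value $24,000.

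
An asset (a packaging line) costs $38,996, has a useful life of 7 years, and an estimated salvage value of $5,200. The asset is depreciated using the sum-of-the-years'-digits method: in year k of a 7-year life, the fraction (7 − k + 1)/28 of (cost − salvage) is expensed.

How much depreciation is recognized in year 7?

Depreciable base = $38,996 − $5,200 = $33,796.
Sum of the years' digits = 7+6+5+4+3+2+1 = 28.
Year 1: $33,796 × 7/28 = $8,449. Book value $30,547.
Year 2: $33,796 × 6/28 = $7,242. Book value $23,305.
Year 3: $33,796 × 5/28 = $6,035. Book value $17,270.
Year 4: $33,796 × 4/28 = $4,828. Book value $12,442.
Year 5: $33,796 × 3/28 = $3,621. Book value $8,821.
Year 6: $33,796 × 2/28 = $2,414. Book value $6,407.
Year 7: $33,796 × 1/28 = $1,207. Book value $5,200.

$1,207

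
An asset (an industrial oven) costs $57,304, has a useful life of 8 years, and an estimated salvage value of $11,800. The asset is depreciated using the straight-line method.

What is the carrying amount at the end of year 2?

$45,928

Depreciable base = $57,304 − $11,800 = $45,504.
Annual expense = $45,504 / 8 = $5,688.
End of year 1: book value $51,616.
End of year 2: book value $45,928.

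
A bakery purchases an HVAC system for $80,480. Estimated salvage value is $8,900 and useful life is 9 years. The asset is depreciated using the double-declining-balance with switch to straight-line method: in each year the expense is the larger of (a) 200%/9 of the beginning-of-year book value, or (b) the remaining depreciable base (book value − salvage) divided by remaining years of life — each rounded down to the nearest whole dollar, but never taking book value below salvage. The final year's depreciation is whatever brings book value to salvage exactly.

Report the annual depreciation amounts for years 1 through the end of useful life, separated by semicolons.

Depreciable base = $80,480 − $8,900 = $71,580.
Year 1: DB = ⌊$80,480 × 200%/9⌋ = $17,884; SL = ⌊$71,580/9⌋ = $7,953 → take DB $17,884. Book value $62,596.
Year 2: DB = ⌊$62,596 × 200%/9⌋ = $13,910; SL = ⌊$53,696/8⌋ = $6,712 → take DB $13,910. Book value $48,686.
Year 3: DB = ⌊$48,686 × 200%/9⌋ = $10,819; SL = ⌊$39,786/7⌋ = $5,683 → take DB $10,819. Book value $37,867.
Year 4: DB = ⌊$37,867 × 200%/9⌋ = $8,414; SL = ⌊$28,967/6⌋ = $4,827 → take DB $8,414. Book value $29,453.
Year 5: DB = ⌊$29,453 × 200%/9⌋ = $6,545; SL = ⌊$20,553/5⌋ = $4,110 → take DB $6,545. Book value $22,908.
Year 6: DB = ⌊$22,908 × 200%/9⌋ = $5,090; SL = ⌊$14,008/4⌋ = $3,502 → take DB $5,090. Book value $17,818.
Year 7: DB = ⌊$17,818 × 200%/9⌋ = $3,959; SL = ⌊$8,918/3⌋ = $2,972 → take DB $3,959. Book value $13,859.
Year 8: DB = ⌊$13,859 × 200%/9⌋ = $3,079; SL = ⌊$4,959/2⌋ = $2,479 → take DB $3,079. Book value $10,780.
Year 9 (final): $10,780 − $8,900 = $1,880. Book value $8,900.

$17,884; $13,910; $10,819; $8,414; $6,545; $5,090; $3,959; $3,079; $1,880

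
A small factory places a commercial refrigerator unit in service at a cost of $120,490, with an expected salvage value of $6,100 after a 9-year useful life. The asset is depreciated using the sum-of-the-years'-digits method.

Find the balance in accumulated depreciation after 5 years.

Depreciable base = $120,490 − $6,100 = $114,390.
Sum of the years' digits = 9+8+7+6+5+4+3+2+1 = 45.
Year 1: $114,390 × 9/45 = $22,878. Book value $97,612.
Year 2: $114,390 × 8/45 = $20,336. Book value $77,276.
Year 3: $114,390 × 7/45 = $17,794. Book value $59,482.
Year 4: $114,390 × 6/45 = $15,252. Book value $44,230.
Year 5: $114,390 × 5/45 = $12,710. Book value $31,520.
Accumulated through year 5 = $120,490 − $31,520 = $88,970.

$88,970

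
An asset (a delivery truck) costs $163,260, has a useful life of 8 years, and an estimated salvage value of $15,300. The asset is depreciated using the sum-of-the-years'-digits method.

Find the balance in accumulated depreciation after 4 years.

Depreciable base = $163,260 − $15,300 = $147,960.
Sum of the years' digits = 8+7+6+5+4+3+2+1 = 36.
Year 1: $147,960 × 8/36 = $32,880. Book value $130,380.
Year 2: $147,960 × 7/36 = $28,770. Book value $101,610.
Year 3: $147,960 × 6/36 = $24,660. Book value $76,950.
Year 4: $147,960 × 5/36 = $20,550. Book value $56,400.
Accumulated through year 4 = $163,260 − $56,400 = $106,860.

$106,860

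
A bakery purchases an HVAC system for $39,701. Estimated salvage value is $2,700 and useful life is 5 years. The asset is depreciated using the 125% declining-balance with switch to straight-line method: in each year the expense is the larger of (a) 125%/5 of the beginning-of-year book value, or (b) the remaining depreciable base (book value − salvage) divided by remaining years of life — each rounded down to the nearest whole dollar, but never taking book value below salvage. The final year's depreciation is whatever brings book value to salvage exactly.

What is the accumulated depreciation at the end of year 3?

Depreciable base = $39,701 − $2,700 = $37,001.
Year 1: DB = ⌊$39,701 × 125%/5⌋ = $9,925; SL = ⌊$37,001/5⌋ = $7,400 → take DB $9,925. Book value $29,776.
Year 2: DB = ⌊$29,776 × 125%/5⌋ = $7,444; SL = ⌊$27,076/4⌋ = $6,769 → take DB $7,444. Book value $22,332.
Year 3: DB = ⌊$22,332 × 125%/5⌋ = $5,583; SL = ⌊$19,632/3⌋ = $6,544 → take SL $6,544. Book value $15,788.
Accumulated through year 3 = $39,701 − $15,788 = $23,913.

$23,913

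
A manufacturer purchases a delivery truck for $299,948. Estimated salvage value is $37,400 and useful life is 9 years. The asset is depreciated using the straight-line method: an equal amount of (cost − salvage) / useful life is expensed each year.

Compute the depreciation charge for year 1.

Depreciable base = $299,948 − $37,400 = $262,548.
Annual expense = $262,548 / 9 = $29,172.

$29,172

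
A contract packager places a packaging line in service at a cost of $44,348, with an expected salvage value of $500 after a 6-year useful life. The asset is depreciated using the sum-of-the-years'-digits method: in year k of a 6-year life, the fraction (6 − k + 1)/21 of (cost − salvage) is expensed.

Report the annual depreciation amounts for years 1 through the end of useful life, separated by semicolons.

$12,528; $10,440; $8,352; $6,264; $4,176; $2,088

Depreciable base = $44,348 − $500 = $43,848.
Sum of the years' digits = 6+5+4+3+2+1 = 21.
Year 1: $43,848 × 6/21 = $12,528. Book value $31,820.
Year 2: $43,848 × 5/21 = $10,440. Book value $21,380.
Year 3: $43,848 × 4/21 = $8,352. Book value $13,028.
Year 4: $43,848 × 3/21 = $6,264. Book value $6,764.
Year 5: $43,848 × 2/21 = $4,176. Book value $2,588.
Year 6: $43,848 × 1/21 = $2,088. Book value $500.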